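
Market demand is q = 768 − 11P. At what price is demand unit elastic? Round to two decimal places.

34.91

For linear demand q = a − bP, E = −bP/(a − bP). |E| = 1 ⇒ bP = a − bP ⇒ P = a/(2b).
P = 768/(2·11) ≈ 34.91.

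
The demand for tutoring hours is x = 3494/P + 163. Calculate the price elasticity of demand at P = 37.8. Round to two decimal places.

At P = 37.8, x = 255.4339.
dx/dP = −3494/P² = −2.4453.
Point elasticity E = (dx/dP)·(P/x) = -2.4453 × 37.8/255.4339 ≈ -0.36.
|E| < 1, so demand is inelastic at this price.

-0.36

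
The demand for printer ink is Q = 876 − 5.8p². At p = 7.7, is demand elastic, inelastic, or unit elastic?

At p = 7.7, Q = 532.118.
dQ/dp = −2·5.8·p = −89.32.
Point elasticity E = (dQ/dp)·(p/Q) = -89.32 × 7.7/532.118 ≈ -1.293.
|E| ≈ 1.293 > 1, so demand is elastic.

elastic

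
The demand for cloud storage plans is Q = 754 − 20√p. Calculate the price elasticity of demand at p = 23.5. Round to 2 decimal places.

At p = 23.5, Q = 657.0464.
dQ/dp = −20/(2√p) = −20/(2·4.8477).
Point elasticity E = (dQ/dp)·(p/Q) = -2.0628 × 23.5/657.0464 ≈ -0.07.
|E| < 1, so demand is inelastic at this price.

-0.07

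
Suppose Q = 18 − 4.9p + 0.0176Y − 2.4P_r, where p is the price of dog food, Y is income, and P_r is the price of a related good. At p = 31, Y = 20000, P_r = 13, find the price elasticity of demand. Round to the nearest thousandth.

-0.813

Evaluating quantity at (p, Y, P_r) gives Q = 18 − 4.9(31) + 0.0176(20000) − 2.4(13) = 18 − 151.9 + 352 − 31.2 = 186.9.
∂Q/∂p = −4.9, so E_p = (−4.9)·(31/186.9) ≈ -0.813.
|E_p| < 1: demand is inelastic.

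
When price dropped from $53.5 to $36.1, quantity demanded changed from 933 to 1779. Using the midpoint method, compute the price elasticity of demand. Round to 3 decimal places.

-1.606

%Δq = (1779 − 933)/[(933 + 1779)/2] = 846/1356 ≈ 0.6239.
%Δp = (36.1 − 53.5)/[(53.5 + 36.1)/2] = -17.4/44.8 ≈ -0.3884.
Arc elasticity E = %Δq/%Δp ≈ 0.6239/-0.3884 ≈ -1.606.
|E| > 1: demand is elastic over this range.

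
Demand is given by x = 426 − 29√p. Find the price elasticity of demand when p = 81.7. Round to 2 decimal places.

At p = 81.7, x = 163.8746.
dx/dp = −29/(2√p) = −29/(2·9.0388).
Point elasticity E = (dx/dp)·(p/x) = -1.6042 × 81.7/163.8746 ≈ -0.80.
|E| < 1, so demand is inelastic at this price.

-0.80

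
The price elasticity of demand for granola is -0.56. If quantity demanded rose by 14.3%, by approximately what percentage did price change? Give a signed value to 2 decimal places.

-25.54

%ΔQ ≈ E × %ΔP ⇒ %ΔP = %ΔQ / E = (14.3%)/(-0.56) ≈ -25.54%.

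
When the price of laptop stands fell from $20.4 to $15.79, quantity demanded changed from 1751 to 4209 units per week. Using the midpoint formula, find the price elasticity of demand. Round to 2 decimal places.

-3.24

%Δq = (4209 − 1751)/[(1751 + 4209)/2] = 2458/2980 ≈ 0.8248.
%ΔP = (15.79 − 20.4)/[(20.4 + 15.79)/2] = -4.61/18.095 ≈ -0.2548.
Arc elasticity E = %Δq/%ΔP ≈ 0.8248/-0.2548 ≈ -3.24.
|E| > 1: demand is elastic over this range.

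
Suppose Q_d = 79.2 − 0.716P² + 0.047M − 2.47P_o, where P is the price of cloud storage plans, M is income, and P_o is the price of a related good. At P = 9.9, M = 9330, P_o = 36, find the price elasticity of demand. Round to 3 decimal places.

-0.391

Evaluating quantity at (P, M, P_o) gives Q_d = 79.2 − 0.716(9.9)² + 0.047(9330) − 2.47(36) = 79.2 − 70.1752 + 438.51 − 88.92 = 358.6148.
∂Q_d/∂P = −2·0.716·P = -14.1768, so E_p = -14.1768·(9.9/358.6148) ≈ -0.391.
|E_p| < 1: demand is inelastic.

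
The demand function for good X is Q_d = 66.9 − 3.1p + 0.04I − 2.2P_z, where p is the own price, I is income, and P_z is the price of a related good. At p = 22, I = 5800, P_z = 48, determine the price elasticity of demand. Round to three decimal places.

-0.545

Evaluating quantity at (p, I, P_z) gives Q_d = 66.9 − 3.1(22) + 0.04(5800) − 2.2(48) = 66.9 − 68.2 + 232 − 105.6 = 125.1.
∂Q_d/∂p = −3.1, so E_p = (−3.1)·(22/125.1) ≈ -0.545.
|E_p| < 1: demand is inelastic.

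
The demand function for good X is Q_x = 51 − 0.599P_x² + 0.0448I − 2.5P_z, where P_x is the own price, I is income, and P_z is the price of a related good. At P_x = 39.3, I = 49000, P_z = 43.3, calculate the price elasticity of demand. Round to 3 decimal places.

At the given point, Q_x = 51 − 0.599(39.3)² + 0.0448(49000) − 2.5(43.3) = 51 − 925.1495 + 2195.2 − 108.25 = 1212.8005.
∂Q_x/∂P_x = −2·0.599·P_x = -47.0814, so E_p = -47.0814·(39.3/1212.8005) ≈ -1.526.
|E_p| > 1: demand is elastic.

-1.526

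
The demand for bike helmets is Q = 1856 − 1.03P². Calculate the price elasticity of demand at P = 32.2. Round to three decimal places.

-2.710

At P = 32.2, Q = 788.0548.
dQ/dP = −2·1.03·P = −66.332.
Point elasticity E = (dQ/dP)·(P/Q) = -66.332 × 32.2/788.0548 ≈ -2.710.
|E| > 1, so demand is elastic at this price.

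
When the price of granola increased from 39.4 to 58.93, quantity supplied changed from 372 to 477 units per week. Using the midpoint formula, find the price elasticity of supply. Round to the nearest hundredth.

%ΔQ = (477 − 372)/[(372 + 477)/2] = 105/424.5 ≈ 0.2473.
%Δp = (58.93 − 39.4)/[(39.4 + 58.93)/2] = 19.53/49.165 ≈ 0.3972.
Arc elasticity E = %ΔQ/%Δp ≈ 0.2473/0.3972 ≈ 0.62.
|E| < 1: supply is inelastic over this range.

0.62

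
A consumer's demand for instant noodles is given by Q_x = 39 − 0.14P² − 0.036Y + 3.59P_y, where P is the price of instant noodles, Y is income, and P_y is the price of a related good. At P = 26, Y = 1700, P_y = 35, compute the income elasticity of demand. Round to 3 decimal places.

-6.947

Q_x = 39 − 0.14(26)² − 0.036(1700) + 3.59(35) = 39 − 94.64 − 61.2 + 125.65 = 8.81.
∂Q_x/∂Y = −0.036, so E_I = -0.036·(1700/8.81) ≈ -6.947.
E_I < 0: inferior good.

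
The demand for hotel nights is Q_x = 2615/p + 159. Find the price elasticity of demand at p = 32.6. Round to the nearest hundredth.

At p = 32.6, Q_x = 239.2147.
dQ_x/dp = −2615/p² = −2.4606.
Point elasticity E = (dQ_x/dp)·(p/Q_x) = -2.4606 × 32.6/239.2147 ≈ -0.34.
|E| < 1, so demand is inelastic at this price.

-0.34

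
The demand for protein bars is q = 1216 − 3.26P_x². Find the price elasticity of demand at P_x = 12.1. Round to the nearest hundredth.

-1.29

At P_x = 12.1, q = 738.7034.
dq/dP_x = −2·3.26·P_x = −78.892.
Point elasticity E = (dq/dP_x)·(P_x/q) = -78.892 × 12.1/738.7034 ≈ -1.29.
|E| > 1, so demand is elastic at this price.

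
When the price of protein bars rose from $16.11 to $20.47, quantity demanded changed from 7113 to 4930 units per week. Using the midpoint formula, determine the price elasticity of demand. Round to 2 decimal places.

-1.52

%Δq = (4930 − 7113)/[(7113 + 4930)/2] = -2183/6021.5 ≈ -0.3625.
%Δp = (20.47 − 16.11)/[(16.11 + 20.47)/2] = 4.36/18.29 ≈ 0.2384.
Arc elasticity E = %Δq/%Δp ≈ -0.3625/0.2384 ≈ -1.52.
|E| > 1: demand is elastic over this range.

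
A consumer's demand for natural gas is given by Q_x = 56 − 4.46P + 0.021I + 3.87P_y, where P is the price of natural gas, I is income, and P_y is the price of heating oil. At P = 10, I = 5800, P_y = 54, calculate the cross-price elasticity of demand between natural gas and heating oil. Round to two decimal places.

0.61

Substituting, Q_x = 56 − 4.46(10) + 0.021(5800) + 3.87(54) = 56 − 44.6 + 121.8 + 208.98 = 342.18.
∂Q_x/∂P_y = +3.87, so E_xy = 3.87·(54/342.18) ≈ 0.61.
E_xy > 0: the goods are substitutes.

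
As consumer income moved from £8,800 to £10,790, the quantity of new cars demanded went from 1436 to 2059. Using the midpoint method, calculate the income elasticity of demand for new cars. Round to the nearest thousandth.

1.755

%ΔQ = (2059 − 1436)/[(1436+2059)/2] = 623/1747.5 ≈ 0.3565.
%ΔY = (10,790 − 8,800)/[(8,800+10,790)/2] = 1990/9795 ≈ 0.2032.
E_I = %ΔQ/%ΔY ≈ 1.755.
E_I > 1: normal good (luxury).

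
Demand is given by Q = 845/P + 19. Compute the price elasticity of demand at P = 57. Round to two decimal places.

At P = 57, Q = 33.8246.
dQ/dP = −845/P² = −0.2601.
Point elasticity E = (dQ/dP)·(P/Q) = -0.2601 × 57/33.8246 ≈ -0.44.
|E| < 1, so demand is inelastic at this price.

-0.44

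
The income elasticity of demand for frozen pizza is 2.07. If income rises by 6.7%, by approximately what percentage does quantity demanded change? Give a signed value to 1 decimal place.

13.9

%ΔQ ≈ E × %ΔI = (2.07) × (6.7%) ≈ 13.9%.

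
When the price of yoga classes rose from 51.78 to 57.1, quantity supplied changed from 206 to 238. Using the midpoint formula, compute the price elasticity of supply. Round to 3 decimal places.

1.475

%Δq = (238 − 206)/[(206 + 238)/2] = 32/222 ≈ 0.1441.
%ΔP = (57.1 − 51.78)/[(51.78 + 57.1)/2] = 5.32/54.44 ≈ 0.0977.
Arc elasticity E = %Δq/%ΔP ≈ 0.1441/0.0977 ≈ 1.475.
|E| > 1: supply is elastic over this range.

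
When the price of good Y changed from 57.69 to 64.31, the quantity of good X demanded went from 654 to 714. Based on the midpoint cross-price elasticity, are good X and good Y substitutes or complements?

%ΔQ_x = (714 − 654)/[(654+714)/2] = 60/684 ≈ 0.0877.
%ΔP_y = (64.31 − 57.69)/[(57.69+64.31)/2] ≈ 0.1085.
E_xy = 0.0877/0.1085 ≈ 0.808.
E_xy > 0, so the goods are substitutes.

substitutes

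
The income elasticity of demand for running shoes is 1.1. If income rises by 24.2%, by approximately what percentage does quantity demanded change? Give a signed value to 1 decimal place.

26.6

%ΔQ ≈ E × %ΔI = (1.1) × (24.2%) ≈ 26.6%.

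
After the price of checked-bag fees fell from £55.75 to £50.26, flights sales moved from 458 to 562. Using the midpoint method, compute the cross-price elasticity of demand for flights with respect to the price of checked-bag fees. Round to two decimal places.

-1.97

%ΔQ_x = (562 − 458)/[(458+562)/2] = 104/510 ≈ 0.2039.
%ΔP_y = (50.26 − 55.75)/[(55.75+50.26)/2] ≈ -0.1036.
E_xy = 0.2039/-0.1036 ≈ -1.97.
E_xy < 0, so flights and checked-bag fees are complements.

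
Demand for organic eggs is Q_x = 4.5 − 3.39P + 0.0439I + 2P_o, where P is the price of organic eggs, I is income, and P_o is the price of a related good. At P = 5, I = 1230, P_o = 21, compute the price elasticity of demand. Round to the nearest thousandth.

-0.203

Q_x = 4.5 − 3.39(5) + 0.0439(1230) + 2(21) = 4.5 − 16.95 + 53.997 + 42 = 83.547.
∂Q_x/∂P = −3.39, so E_p = (−3.39)·(5/83.547) ≈ -0.203.
|E_p| < 1: demand is inelastic.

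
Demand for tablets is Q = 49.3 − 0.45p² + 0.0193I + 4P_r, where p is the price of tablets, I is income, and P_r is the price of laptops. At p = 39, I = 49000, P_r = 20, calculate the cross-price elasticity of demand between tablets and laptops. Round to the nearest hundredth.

0.20

Substituting, Q = 49.3 − 0.45(39)² + 0.0193(49000) + 4(20) = 49.3 − 684.45 + 945.7 + 80 = 390.55.
∂Q/∂P_r = +4, so E_xy = 4·(20/390.55) ≈ 0.20.
E_xy > 0: the goods are substitutes.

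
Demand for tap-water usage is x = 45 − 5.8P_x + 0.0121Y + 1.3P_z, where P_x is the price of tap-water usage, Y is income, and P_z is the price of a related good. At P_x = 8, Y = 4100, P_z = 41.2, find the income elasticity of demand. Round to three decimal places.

0.487

x = 45 − 5.8(8) + 0.0121(4100) + 1.3(41.2) = 45 − 46.4 + 49.61 + 53.56 = 101.77.
∂x/∂Y = +0.0121, so E_I = 0.0121·(4100/101.77) ≈ 0.487.
E_I ∈ (0,1): normal good (necessity).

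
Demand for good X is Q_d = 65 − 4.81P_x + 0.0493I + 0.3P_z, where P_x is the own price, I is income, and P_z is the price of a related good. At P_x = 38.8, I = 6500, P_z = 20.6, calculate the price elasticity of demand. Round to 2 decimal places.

-0.91

Q_d = 65 − 4.81(38.8) + 0.0493(6500) + 0.3(20.6) = 65 − 186.628 + 320.45 + 6.18 = 205.002.
∂Q_d/∂P_x = −4.81, so E_p = (−4.81)·(38.8/205.002) ≈ -0.91.
|E_p| < 1: demand is inelastic.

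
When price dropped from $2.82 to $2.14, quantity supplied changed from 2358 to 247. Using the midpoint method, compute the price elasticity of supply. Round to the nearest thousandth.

%Δq = (247 − 2358)/[(2358 + 247)/2] = -2111/1302.5 ≈ -1.6207.
%Δp = (2.14 − 2.82)/[(2.82 + 2.14)/2] = -0.68/2.48 ≈ -0.2742.
Arc elasticity E = %Δq/%Δp ≈ -1.6207/-0.2742 ≈ 5.911.
|E| > 1: supply is elastic over this range.

5.911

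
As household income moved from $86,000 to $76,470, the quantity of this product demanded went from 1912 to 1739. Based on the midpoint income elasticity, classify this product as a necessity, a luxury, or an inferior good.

necessity

%ΔQ = (1739 − 1912)/[(1912+1739)/2] = -173/1825.5 ≈ -0.0948.
%ΔM = (76,470 − 86,000)/[(86,000+76,470)/2] = -9530/81235 ≈ -0.1173.
E_I = %ΔQ/%ΔM ≈ 0.808.
E_I ∈ (0,1): normal good (necessity).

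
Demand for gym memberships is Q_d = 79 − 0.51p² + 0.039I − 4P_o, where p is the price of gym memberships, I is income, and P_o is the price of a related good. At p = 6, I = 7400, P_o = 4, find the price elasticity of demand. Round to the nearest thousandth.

-0.110

At the given point, Q_d = 79 − 0.51(6)² + 0.039(7400) − 4(4) = 79 − 18.36 + 288.6 − 16 = 333.24.
∂Q_d/∂p = −2·0.51·p = -6.12, so E_p = -6.12·(6/333.24) ≈ -0.110.
|E_p| < 1: demand is inelastic.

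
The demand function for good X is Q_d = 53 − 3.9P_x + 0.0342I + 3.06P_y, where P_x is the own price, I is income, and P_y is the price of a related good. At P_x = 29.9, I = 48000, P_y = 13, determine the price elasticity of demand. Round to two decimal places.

Substituting, Q_d = 53 − 3.9(29.9) + 0.0342(48000) + 3.06(13) = 53 − 116.61 + 1641.6 + 39.78 = 1617.77.
∂Q_d/∂P_x = −3.9, so E_p = (−3.9)·(29.9/1617.77) ≈ -0.07.
|E_p| < 1: demand is inelastic.

-0.07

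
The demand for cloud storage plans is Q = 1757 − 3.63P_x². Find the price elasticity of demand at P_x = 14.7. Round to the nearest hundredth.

-1.61

At P_x = 14.7, Q = 972.5933.
dQ/dP_x = −2·3.63·P_x = −106.722.
Point elasticity E = (dQ/dP_x)·(P_x/Q) = -106.722 × 14.7/972.5933 ≈ -1.61.
|E| > 1, so demand is elastic at this price.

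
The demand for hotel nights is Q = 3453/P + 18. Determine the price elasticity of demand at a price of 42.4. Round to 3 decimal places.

-0.819

At P = 42.4, Q = 99.4387.
dQ/dP = −3453/P² = −1.9207.
Point elasticity E = (dQ/dP)·(P/Q) = -1.9207 × 42.4/99.4387 ≈ -0.819.
|E| < 1, so demand is inelastic at this price.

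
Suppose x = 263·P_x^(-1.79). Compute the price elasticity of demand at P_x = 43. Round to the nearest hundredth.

For a Cobb–Douglas (constant-elasticity) form x = A·P_x^α·…, the elasticity with respect to P_x equals the exponent α at every point.
Here the exponent on P_x is -1.79, so the price elasticity of demand is -1.79.

-1.79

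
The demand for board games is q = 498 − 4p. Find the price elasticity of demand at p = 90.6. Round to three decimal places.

-2.673

At p = 90.6, q = 135.6.
dq/dp = −4.
Point elasticity E = (dq/dp)·(p/q) = -4 × 90.6/135.6 ≈ -2.673.
|E| > 1, so demand is elastic at this price.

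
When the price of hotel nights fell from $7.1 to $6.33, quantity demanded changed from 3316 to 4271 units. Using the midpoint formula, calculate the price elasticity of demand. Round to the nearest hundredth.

-2.20

%Δq = (4271 − 3316)/[(3316 + 4271)/2] = 955/3793.5 ≈ 0.2517.
%ΔP = (6.33 − 7.1)/[(7.1 + 6.33)/2] = -0.77/6.715 ≈ -0.1147.
Arc elasticity E = %Δq/%ΔP ≈ 0.2517/-0.1147 ≈ -2.20.
|E| > 1: demand is elastic over this range.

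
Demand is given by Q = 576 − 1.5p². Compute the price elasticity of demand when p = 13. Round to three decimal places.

At p = 13, Q = 322.5.
dQ/dp = −2·1.5·p = −39.
Point elasticity E = (dQ/dp)·(p/Q) = -39 × 13/322.5 ≈ -1.572.
|E| > 1, so demand is elastic at this price.

-1.572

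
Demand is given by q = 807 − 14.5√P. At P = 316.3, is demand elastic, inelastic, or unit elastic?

At P = 316.3, q = 549.12.
dq/dP = −14.5/(2√P) = −14.5/(2·17.7848).
Point elasticity E = (dq/dP)·(P/q) = -0.4077 × 316.3/549.12 ≈ -0.235.
|E| ≈ 0.235 < 1, so demand is inelastic.

inelastic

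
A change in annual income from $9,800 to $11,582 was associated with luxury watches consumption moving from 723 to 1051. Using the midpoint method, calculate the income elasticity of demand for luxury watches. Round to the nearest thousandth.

2.219

%ΔQ = (1051 − 723)/[(723+1051)/2] = 328/887 ≈ 0.3698.
%ΔM = (11,582 − 9,800)/[(9,800+11,582)/2] = 1782/10691 ≈ 0.1667.
E_I = %ΔQ/%ΔM ≈ 2.219.
E_I > 1: normal good (luxury).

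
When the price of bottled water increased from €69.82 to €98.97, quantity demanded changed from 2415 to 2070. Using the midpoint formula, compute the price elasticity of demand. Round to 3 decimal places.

%ΔQ = (2070 − 2415)/[(2415 + 2070)/2] = -345/2242.5 ≈ -0.1538.
%ΔP = (98.97 − 69.82)/[(69.82 + 98.97)/2] = 29.15/84.395 ≈ 0.3454.
Arc elasticity E = %ΔQ/%ΔP ≈ -0.1538/0.3454 ≈ -0.445.
|E| < 1: demand is inelastic over this range.

-0.445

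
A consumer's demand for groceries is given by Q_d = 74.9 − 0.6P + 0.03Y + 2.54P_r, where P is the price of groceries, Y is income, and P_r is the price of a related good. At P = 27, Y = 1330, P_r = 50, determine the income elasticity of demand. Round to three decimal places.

0.177

Substituting, Q_d = 74.9 − 0.6(27) + 0.03(1330) + 2.54(50) = 74.9 − 16.2 + 39.9 + 127 = 225.6.
∂Q_d/∂Y = +0.03, so E_I = 0.03·(1330/225.6) ≈ 0.177.
E_I ∈ (0,1): normal good (necessity).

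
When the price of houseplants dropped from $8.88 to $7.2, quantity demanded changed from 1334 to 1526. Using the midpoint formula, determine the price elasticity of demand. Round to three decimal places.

%Δq = (1526 − 1334)/[(1334 + 1526)/2] = 192/1430 ≈ 0.1343.
%Δp = (7.2 − 8.88)/[(8.88 + 7.2)/2] = -1.68/8.04 ≈ -0.2090.
Arc elasticity E = %Δq/%Δp ≈ 0.1343/-0.2090 ≈ -0.643.
|E| < 1: demand is inelastic over this range.

-0.643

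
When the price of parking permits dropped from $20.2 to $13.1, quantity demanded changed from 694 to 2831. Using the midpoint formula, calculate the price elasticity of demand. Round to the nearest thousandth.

-2.843

%Δq = (2831 − 694)/[(694 + 2831)/2] = 2137/1762.5 ≈ 1.2125.
%ΔP = (13.1 − 20.2)/[(20.2 + 13.1)/2] = -7.1/16.65 ≈ -0.4264.
Arc elasticity E = %Δq/%ΔP ≈ 1.2125/-0.4264 ≈ -2.843.
|E| > 1: demand is elastic over this range.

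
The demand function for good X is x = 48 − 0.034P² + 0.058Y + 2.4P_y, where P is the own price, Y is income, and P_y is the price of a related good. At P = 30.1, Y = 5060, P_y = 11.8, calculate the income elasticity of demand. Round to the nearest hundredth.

0.87

Evaluating quantity at (P, Y, P_y) gives x = 48 − 0.034(30.1)² + 0.058(5060) + 2.4(11.8) = 48 − 30.8043 + 293.48 + 28.32 = 338.9957.
∂x/∂Y = +0.058, so E_I = 0.058·(5060/338.9957) ≈ 0.87.
E_I ∈ (0,1): normal good (necessity).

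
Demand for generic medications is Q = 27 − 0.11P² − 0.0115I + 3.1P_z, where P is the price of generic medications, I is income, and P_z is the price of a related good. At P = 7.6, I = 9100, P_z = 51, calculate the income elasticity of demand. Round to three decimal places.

-1.412

Substituting, Q = 27 − 0.11(7.6)² − 0.0115(9100) + 3.1(51) = 27 − 6.3536 − 104.65 + 158.1 = 74.0964.
∂Q/∂I = −0.0115, so E_I = -0.0115·(9100/74.0964) ≈ -1.412.
E_I < 0: inferior good.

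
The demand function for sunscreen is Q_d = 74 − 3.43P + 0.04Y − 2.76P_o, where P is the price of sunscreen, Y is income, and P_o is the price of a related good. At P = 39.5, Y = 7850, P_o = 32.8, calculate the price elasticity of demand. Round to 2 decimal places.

-0.84

Q_d = 74 − 3.43(39.5) + 0.04(7850) − 2.76(32.8) = 74 − 135.485 + 314 − 90.528 = 161.987.
∂Q_d/∂P = −3.43, so E_p = (−3.43)·(39.5/161.987) ≈ -0.84.
|E_p| < 1: demand is inelastic.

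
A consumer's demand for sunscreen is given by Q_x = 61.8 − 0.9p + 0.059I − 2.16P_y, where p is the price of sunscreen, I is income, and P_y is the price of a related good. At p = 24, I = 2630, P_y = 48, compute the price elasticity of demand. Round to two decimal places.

-0.24

First evaluate Q_x: 61.8 − 0.9(24) + 0.059(2630) − 2.16(48) = 61.8 − 21.6 + 155.17 − 103.68 = 91.69.
∂Q_x/∂p = −0.9, so E_p = (−0.9)·(24/91.69) ≈ -0.24.
|E_p| < 1: demand is inelastic.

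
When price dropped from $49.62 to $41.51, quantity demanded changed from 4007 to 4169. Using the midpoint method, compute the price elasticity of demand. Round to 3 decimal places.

-0.223

%ΔQ = (4169 − 4007)/[(4007 + 4169)/2] = 162/4088 ≈ 0.0396.
%ΔP = (41.51 − 49.62)/[(49.62 + 41.51)/2] = -8.11/45.565 ≈ -0.1780.
Arc elasticity E = %ΔQ/%ΔP ≈ 0.0396/-0.1780 ≈ -0.223.
|E| < 1: demand is inelastic over this range.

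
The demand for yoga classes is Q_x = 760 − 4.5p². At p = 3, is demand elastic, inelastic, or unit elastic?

inelastic

At p = 3, Q_x = 719.5.
dQ_x/dp = −2·4.5·p = −27.
Point elasticity E = (dQ_x/dp)·(p/Q_x) = -27 × 3/719.5 ≈ -0.113.
|E| ≈ 0.113 < 1, so demand is inelastic.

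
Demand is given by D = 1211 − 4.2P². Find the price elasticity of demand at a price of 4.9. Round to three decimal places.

At P = 4.9, D = 1110.158.
dD/dP = −2·4.2·P = −41.16.
Point elasticity E = (dD/dP)·(P/D) = -41.16 × 4.9/1110.158 ≈ -0.182.
|E| < 1, so demand is inelastic at this price.

-0.182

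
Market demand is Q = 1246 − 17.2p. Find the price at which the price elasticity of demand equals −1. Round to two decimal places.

For linear demand Q = a − bp, E = −bp/(a − bp). |E| = 1 ⇒ bp = a − bp ⇒ p = a/(2b).
p = 1246/(2·17.2) ≈ 36.22.

36.22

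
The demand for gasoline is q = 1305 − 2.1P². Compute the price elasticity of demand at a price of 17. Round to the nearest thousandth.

-1.739

At P = 17, q = 698.1.
dq/dP = −2·2.1·P = −71.4.
Point elasticity E = (dq/dP)·(P/q) = -71.4 × 17/698.1 ≈ -1.739.
|E| > 1, so demand is elastic at this price.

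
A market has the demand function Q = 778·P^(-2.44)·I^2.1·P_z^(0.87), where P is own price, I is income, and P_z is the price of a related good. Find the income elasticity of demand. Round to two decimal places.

2.10

For a Cobb–Douglas (constant-elasticity) form Q = A·I^α·…, the elasticity with respect to I equals the exponent α at every point.
Here the exponent on I is 2.1, so the income elasticity of demand is 2.10.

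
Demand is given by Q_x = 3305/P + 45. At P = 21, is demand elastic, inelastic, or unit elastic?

inelastic

At P = 21, Q_x = 202.381.
dQ_x/dP = −3305/P² = −7.4943.
Point elasticity E = (dQ_x/dP)·(P/Q_x) = -7.4943 × 21/202.381 ≈ -0.778.
|E| ≈ 0.778 < 1, so demand is inelastic.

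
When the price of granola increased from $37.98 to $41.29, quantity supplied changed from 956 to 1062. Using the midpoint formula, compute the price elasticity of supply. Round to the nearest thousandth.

1.258

%ΔQ = (1062 − 956)/[(956 + 1062)/2] = 106/1009 ≈ 0.1051.
%Δp = (41.29 − 37.98)/[(37.98 + 41.29)/2] = 3.31/39.635 ≈ 0.0835.
Arc elasticity E = %ΔQ/%Δp ≈ 0.1051/0.0835 ≈ 1.258.
|E| > 1: supply is elastic over this range.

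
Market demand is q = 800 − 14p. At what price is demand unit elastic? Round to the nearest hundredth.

28.57

For linear demand q = a − bp, E = −bp/(a − bp). |E| = 1 ⇒ bp = a − bp ⇒ p = a/(2b).
p = 800/(2·14) ≈ 28.57.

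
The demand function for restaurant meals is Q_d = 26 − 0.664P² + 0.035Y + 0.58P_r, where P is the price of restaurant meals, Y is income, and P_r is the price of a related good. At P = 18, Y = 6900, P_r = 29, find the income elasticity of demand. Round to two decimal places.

3.49

At the given point, Q_d = 26 − 0.664(18)² + 0.035(6900) + 0.58(29) = 26 − 215.136 + 241.5 + 16.82 = 69.184.
∂Q_d/∂Y = +0.035, so E_I = 0.035·(6900/69.184) ≈ 3.49.
E_I > 1: normal good (luxury).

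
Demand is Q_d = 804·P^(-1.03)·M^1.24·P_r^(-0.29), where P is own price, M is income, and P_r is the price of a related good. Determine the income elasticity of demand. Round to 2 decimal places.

1.24

For a Cobb–Douglas (constant-elasticity) form Q_d = A·M^α·…, the elasticity with respect to M equals the exponent α at every point.
Here the exponent on M is 1.24, so the income elasticity of demand is 1.24.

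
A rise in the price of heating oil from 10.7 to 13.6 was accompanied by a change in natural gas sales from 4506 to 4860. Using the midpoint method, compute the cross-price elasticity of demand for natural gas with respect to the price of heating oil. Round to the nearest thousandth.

0.317

%ΔQ_x = (4860 − 4506)/[(4506+4860)/2] = 354/4683 ≈ 0.0756.
%ΔP_y = (13.6 − 10.7)/[(10.7+13.6)/2] ≈ 0.2387.
E_xy = 0.0756/0.2387 ≈ 0.317.
E_xy > 0, so natural gas and heating oil are substitutes.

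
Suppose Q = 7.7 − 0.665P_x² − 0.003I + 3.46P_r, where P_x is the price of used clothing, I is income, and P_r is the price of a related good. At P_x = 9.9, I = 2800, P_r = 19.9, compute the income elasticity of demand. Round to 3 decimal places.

-2.821

First evaluate Q: 7.7 − 0.665(9.9)² − 0.003(2800) + 3.46(19.9) = 7.7 − 65.1767 − 8.4 + 68.854 = 2.9774.
∂Q/∂I = −0.003, so E_I = -0.003·(2800/2.9774) ≈ -2.821.
E_I < 0: inferior good.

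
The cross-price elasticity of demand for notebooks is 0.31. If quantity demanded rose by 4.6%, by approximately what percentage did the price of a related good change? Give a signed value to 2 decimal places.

14.84

%ΔQ ≈ E × %ΔP_y ⇒ %ΔP_y = %ΔQ / E = (4.6%)/(0.31) ≈ 14.84%.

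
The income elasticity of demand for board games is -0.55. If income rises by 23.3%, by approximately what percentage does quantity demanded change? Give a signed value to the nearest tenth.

-12.8

%ΔQ ≈ E × %ΔI = (-0.55) × (23.3%) ≈ -12.8%.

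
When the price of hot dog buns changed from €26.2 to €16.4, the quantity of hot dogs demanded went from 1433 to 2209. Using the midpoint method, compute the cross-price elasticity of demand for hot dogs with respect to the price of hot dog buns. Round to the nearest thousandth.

%ΔQ_x = (2209 − 1433)/[(1433+2209)/2] = 776/1821 ≈ 0.4261.
%ΔP_y = (16.4 − 26.2)/[(26.2+16.4)/2] ≈ -0.4601.
E_xy = 0.4261/-0.4601 ≈ -0.926.
E_xy < 0, so hot dogs and hot dog buns are complements.

-0.926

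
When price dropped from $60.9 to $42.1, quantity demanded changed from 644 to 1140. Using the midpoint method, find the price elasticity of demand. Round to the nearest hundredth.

-1.52

%Δq = (1140 − 644)/[(644 + 1140)/2] = 496/892 ≈ 0.5561.
%ΔP = (42.1 − 60.9)/[(60.9 + 42.1)/2] = -18.8/51.5 ≈ -0.3650.
Arc elasticity E = %Δq/%ΔP ≈ 0.5561/-0.3650 ≈ -1.52.
|E| > 1: demand is elastic over this range.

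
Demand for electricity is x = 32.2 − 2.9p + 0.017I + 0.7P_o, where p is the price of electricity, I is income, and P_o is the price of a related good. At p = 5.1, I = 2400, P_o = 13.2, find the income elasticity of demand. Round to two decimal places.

0.60

First evaluate x: 32.2 − 2.9(5.1) + 0.017(2400) + 0.7(13.2) = 32.2 − 14.79 + 40.8 + 9.24 = 67.45.
∂x/∂I = +0.017, so E_I = 0.017·(2400/67.45) ≈ 0.60.
E_I ∈ (0,1): normal good (necessity).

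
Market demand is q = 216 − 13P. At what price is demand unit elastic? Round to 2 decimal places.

For linear demand q = a − bP, E = −bP/(a − bP). |E| = 1 ⇒ bP = a − bP ⇒ P = a/(2b).
P = 216/(2·13) ≈ 8.31.

8.31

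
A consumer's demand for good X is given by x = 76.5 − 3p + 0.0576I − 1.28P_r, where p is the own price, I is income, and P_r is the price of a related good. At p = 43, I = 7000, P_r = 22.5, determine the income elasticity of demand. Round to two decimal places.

1.25

Evaluating quantity at (p, I, P_r) gives x = 76.5 − 3(43) + 0.0576(7000) − 1.28(22.5) = 76.5 − 129 + 403.2 − 28.8 = 321.9.
∂x/∂I = +0.0576, so E_I = 0.0576·(7000/321.9) ≈ 1.25.
E_I > 1: normal good (luxury).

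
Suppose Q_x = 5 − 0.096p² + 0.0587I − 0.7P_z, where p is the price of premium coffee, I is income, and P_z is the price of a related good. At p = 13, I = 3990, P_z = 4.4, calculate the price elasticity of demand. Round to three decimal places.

-0.148

At the given point, Q_x = 5 − 0.096(13)² + 0.0587(3990) − 0.7(4.4) = 5 − 16.224 + 234.213 − 3.08 = 219.909.
∂Q_x/∂p = −2·0.096·p = -2.496, so E_p = -2.496·(13/219.909) ≈ -0.148.
|E_p| < 1: demand is inelastic.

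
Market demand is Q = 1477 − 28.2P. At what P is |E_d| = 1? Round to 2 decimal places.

26.19

For linear demand Q = a − bP, E = −bP/(a − bP). |E| = 1 ⇒ bP = a − bP ⇒ P = a/(2b).
P = 1477/(2·28.2) ≈ 26.19.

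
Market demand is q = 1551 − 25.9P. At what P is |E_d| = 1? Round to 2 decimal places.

29.94

For linear demand q = a − bP, E = −bP/(a − bP). |E| = 1 ⇒ bP = a − bP ⇒ P = a/(2b).
P = 1551/(2·25.9) ≈ 29.94.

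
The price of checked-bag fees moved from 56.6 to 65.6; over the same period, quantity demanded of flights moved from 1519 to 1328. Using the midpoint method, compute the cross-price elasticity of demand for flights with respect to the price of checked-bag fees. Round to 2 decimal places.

-0.91

%ΔQ_x = (1328 − 1519)/[(1519+1328)/2] = -191/1423.5 ≈ -0.1342.
%ΔP_y = (65.6 − 56.6)/[(56.6+65.6)/2] ≈ 0.1473.
E_xy = -0.1342/0.1473 ≈ -0.91.
E_xy < 0, so flights and checked-bag fees are complements.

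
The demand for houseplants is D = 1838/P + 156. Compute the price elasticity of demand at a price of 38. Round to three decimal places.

At P = 38, D = 204.3684.
dD/dP = −1838/P² = −1.2729.
Point elasticity E = (dD/dP)·(P/D) = -1.2729 × 38/204.3684 ≈ -0.237.
|E| < 1, so demand is inelastic at this price.

-0.237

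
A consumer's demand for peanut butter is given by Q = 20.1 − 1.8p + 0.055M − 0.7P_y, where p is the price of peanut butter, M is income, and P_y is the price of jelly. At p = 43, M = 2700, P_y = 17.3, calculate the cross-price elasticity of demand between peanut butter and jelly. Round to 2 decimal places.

-0.15

Evaluating quantity at (p, M, P_y) gives Q = 20.1 − 1.8(43) + 0.055(2700) − 0.7(17.3) = 20.1 − 77.4 + 148.5 − 12.11 = 79.09.
∂Q/∂P_y = −0.7, so E_xy = -0.7·(17.3/79.09) ≈ -0.15.
E_xy < 0: the goods are complements.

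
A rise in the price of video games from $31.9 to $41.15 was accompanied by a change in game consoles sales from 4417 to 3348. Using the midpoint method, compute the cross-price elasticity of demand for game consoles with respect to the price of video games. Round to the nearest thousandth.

-1.087

%ΔQ_x = (3348 − 4417)/[(4417+3348)/2] = -1069/3882.5 ≈ -0.2753.
%ΔP_y = (41.15 − 31.9)/[(31.9+41.15)/2] ≈ 0.2533.
E_xy = -0.2753/0.2533 ≈ -1.087.
E_xy < 0, so game consoles and video games are complements.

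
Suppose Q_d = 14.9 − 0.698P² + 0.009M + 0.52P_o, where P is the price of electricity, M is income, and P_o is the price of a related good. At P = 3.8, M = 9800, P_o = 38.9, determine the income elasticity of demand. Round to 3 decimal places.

0.779

First evaluate Q_d: 14.9 − 0.698(3.8)² + 0.009(9800) + 0.52(38.9) = 14.9 − 10.0791 + 88.2 + 20.228 = 113.2489.
∂Q_d/∂M = +0.009, so E_I = 0.009·(9800/113.2489) ≈ 0.779.
E_I ∈ (0,1): normal good (necessity).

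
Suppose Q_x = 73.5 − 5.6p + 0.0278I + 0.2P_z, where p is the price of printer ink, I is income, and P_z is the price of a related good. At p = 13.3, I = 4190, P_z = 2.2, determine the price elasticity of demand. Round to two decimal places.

Q_x = 73.5 − 5.6(13.3) + 0.0278(4190) + 0.2(2.2) = 73.5 − 74.48 + 116.482 + 0.44 = 115.942.
∂Q_x/∂p = −5.6, so E_p = (−5.6)·(13.3/115.942) ≈ -0.64.
|E_p| < 1: demand is inelastic.

-0.64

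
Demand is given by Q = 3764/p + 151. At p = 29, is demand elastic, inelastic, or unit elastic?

inelastic

At p = 29, Q = 280.7931.
dQ/dp = −3764/p² = −4.4756.
Point elasticity E = (dQ/dp)·(p/Q) = -4.4756 × 29/280.7931 ≈ -0.462.
|E| ≈ 0.462 < 1, so demand is inelastic.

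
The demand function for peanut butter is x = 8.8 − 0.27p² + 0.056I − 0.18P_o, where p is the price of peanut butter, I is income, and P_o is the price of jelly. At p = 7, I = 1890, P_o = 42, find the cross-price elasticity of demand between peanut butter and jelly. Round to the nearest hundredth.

Evaluating quantity at (p, I, P_o) gives x = 8.8 − 0.27(7)² + 0.056(1890) − 0.18(42) = 8.8 − 13.23 + 105.84 − 7.56 = 93.85.
∂x/∂P_o = −0.18, so E_xy = -0.18·(42/93.85) ≈ -0.08.
E_xy < 0: the goods are complements.

-0.08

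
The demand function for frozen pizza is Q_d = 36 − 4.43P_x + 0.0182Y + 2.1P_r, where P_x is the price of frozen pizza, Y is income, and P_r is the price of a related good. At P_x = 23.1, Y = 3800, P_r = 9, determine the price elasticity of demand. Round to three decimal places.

-4.710

At the given point, Q_d = 36 − 4.43(23.1) + 0.0182(3800) + 2.1(9) = 36 − 102.333 + 69.16 + 18.9 = 21.727.
∂Q_d/∂P_x = −4.43, so E_p = (−4.43)·(23.1/21.727) ≈ -4.710.
|E_p| > 1: demand is elastic.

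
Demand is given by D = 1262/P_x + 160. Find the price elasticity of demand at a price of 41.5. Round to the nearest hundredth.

At P_x = 41.5, D = 190.4096.
dD/dP_x = −1262/P_x² = −0.7328.
Point elasticity E = (dD/dP_x)·(P_x/D) = -0.7328 × 41.5/190.4096 ≈ -0.16.
|E| < 1, so demand is inelastic at this price.

-0.16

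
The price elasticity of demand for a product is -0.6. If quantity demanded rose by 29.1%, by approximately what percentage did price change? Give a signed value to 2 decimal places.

%ΔQ ≈ E × %ΔP ⇒ %ΔP = %ΔQ / E = (29.1%)/(-0.6) = -48.50%.

-48.50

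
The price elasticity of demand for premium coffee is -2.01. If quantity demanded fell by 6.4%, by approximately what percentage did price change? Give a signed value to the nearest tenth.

%ΔQ ≈ E × %ΔP ⇒ %ΔP = %ΔQ / E = (-6.4%)/(-2.01) ≈ 3.2%.

3.2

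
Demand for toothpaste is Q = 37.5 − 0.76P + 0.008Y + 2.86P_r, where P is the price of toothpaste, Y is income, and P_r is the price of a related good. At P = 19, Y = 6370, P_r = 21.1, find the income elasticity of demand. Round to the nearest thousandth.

Substituting, Q = 37.5 − 0.76(19) + 0.008(6370) + 2.86(21.1) = 37.5 − 14.44 + 50.96 + 60.346 = 134.366.
∂Q/∂Y = +0.008, so E_I = 0.008·(6370/134.366) ≈ 0.379.
E_I ∈ (0,1): normal good (necessity).

0.379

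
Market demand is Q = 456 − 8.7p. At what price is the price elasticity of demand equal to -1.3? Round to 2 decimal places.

29.63

Set −bp/(a − bp) = −1.3 ⇒ bp = 1.3(a − bp) ⇒ bp(1+1.3) = 1.3·a.
p = 1.3·456/(8.7·2.3) ≈ 29.63.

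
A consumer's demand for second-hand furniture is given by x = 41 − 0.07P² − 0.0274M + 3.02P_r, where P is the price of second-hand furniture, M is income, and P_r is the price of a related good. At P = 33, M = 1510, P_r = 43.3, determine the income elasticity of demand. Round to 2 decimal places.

-0.76

First evaluate x: 41 − 0.07(33)² − 0.0274(1510) + 3.02(43.3) = 41 − 76.23 − 41.374 + 130.766 = 54.162.
∂x/∂M = −0.0274, so E_I = -0.0274·(1510/54.162) ≈ -0.76.
E_I < 0: inferior good.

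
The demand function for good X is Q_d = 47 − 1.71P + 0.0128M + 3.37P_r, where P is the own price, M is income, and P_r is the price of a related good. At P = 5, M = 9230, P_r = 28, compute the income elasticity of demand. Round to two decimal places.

0.47

Substituting, Q_d = 47 − 1.71(5) + 0.0128(9230) + 3.37(28) = 47 − 8.55 + 118.144 + 94.36 = 250.954.
∂Q_d/∂M = +0.0128, so E_I = 0.0128·(9230/250.954) ≈ 0.47.
E_I ∈ (0,1): normal good (necessity).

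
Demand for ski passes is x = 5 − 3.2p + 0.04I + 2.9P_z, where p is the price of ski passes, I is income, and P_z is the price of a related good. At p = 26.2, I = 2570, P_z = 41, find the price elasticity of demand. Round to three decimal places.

-0.587

x = 5 − 3.2(26.2) + 0.04(2570) + 2.9(41) = 5 − 83.84 + 102.8 + 118.9 = 142.86.
∂x/∂p = −3.2, so E_p = (−3.2)·(26.2/142.86) ≈ -0.587.
|E_p| < 1: demand is inelastic.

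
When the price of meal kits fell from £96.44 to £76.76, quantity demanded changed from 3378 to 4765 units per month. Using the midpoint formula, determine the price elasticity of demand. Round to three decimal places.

-1.499

%Δq = (4765 − 3378)/[(3378 + 4765)/2] = 1387/4071.5 ≈ 0.3407.
%Δp = (76.76 − 96.44)/[(96.44 + 76.76)/2] = -19.68/86.6 ≈ -0.2273.
Arc elasticity E = %Δq/%Δp ≈ 0.3407/-0.2273 ≈ -1.499.
|E| > 1: demand is elastic over this range.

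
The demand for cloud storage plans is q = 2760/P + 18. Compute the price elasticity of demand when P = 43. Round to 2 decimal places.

-0.78

At P = 43, q = 82.186.
dq/dP = −2760/P² = −1.4927.
Point elasticity E = (dq/dP)·(P/q) = -1.4927 × 43/82.186 ≈ -0.78.
|E| < 1, so demand is inelastic at this price.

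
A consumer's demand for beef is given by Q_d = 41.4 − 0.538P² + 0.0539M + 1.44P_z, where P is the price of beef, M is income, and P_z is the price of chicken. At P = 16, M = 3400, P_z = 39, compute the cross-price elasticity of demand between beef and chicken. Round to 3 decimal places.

First evaluate Q_d: 41.4 − 0.538(16)² + 0.0539(3400) + 1.44(39) = 41.4 − 137.728 + 183.26 + 56.16 = 143.092.
∂Q_d/∂P_z = +1.44, so E_xy = 1.44·(39/143.092) ≈ 0.392.
E_xy > 0: the goods are substitutes.

0.392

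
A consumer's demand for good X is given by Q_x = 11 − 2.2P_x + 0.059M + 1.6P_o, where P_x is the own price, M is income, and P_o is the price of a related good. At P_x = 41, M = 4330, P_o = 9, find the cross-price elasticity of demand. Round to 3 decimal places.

0.076

Substituting, Q_x = 11 − 2.2(41) + 0.059(4330) + 1.6(9) = 11 − 90.2 + 255.47 + 14.4 = 190.67.
∂Q_x/∂P_o = +1.6, so E_xy = 1.6·(9/190.67) ≈ 0.076.
E_xy > 0: the goods are substitutes.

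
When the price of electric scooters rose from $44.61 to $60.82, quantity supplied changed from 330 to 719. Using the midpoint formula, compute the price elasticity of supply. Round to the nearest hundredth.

%Δq = (719 − 330)/[(330 + 719)/2] = 389/524.5 ≈ 0.7417.
%ΔP = (60.82 − 44.61)/[(44.61 + 60.82)/2] = 16.21/52.715 ≈ 0.3075.
Arc elasticity E = %Δq/%ΔP ≈ 0.7417/0.3075 ≈ 2.41.
|E| > 1: supply is elastic over this range.

2.41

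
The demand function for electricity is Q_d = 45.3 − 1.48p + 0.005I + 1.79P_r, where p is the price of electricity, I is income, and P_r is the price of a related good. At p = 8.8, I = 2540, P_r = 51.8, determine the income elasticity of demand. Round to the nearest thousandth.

Evaluating quantity at (p, I, P_r) gives Q_d = 45.3 − 1.48(8.8) + 0.005(2540) + 1.79(51.8) = 45.3 − 13.024 + 12.7 + 92.722 = 137.698.
∂Q_d/∂I = +0.005, so E_I = 0.005·(2540/137.698) ≈ 0.092.
E_I ∈ (0,1): normal good (necessity).

0.092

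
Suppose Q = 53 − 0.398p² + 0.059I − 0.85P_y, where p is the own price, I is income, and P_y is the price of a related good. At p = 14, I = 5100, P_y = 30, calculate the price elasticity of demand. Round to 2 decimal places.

Evaluating quantity at (p, I, P_y) gives Q = 53 − 0.398(14)² + 0.059(5100) − 0.85(30) = 53 − 78.008 + 300.9 − 25.5 = 250.392.
∂Q/∂p = −2·0.398·p = -11.144, so E_p = -11.144·(14/250.392) ≈ -0.62.
|E_p| < 1: demand is inelastic.

-0.62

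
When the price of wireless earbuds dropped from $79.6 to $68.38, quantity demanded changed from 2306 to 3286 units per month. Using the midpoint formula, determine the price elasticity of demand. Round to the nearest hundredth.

%ΔQ = (3286 − 2306)/[(2306 + 3286)/2] = 980/2796 ≈ 0.3505.
%ΔP = (68.38 − 79.6)/[(79.6 + 68.38)/2] = -11.22/73.99 ≈ -0.1516.
Arc elasticity E = %ΔQ/%ΔP ≈ 0.3505/-0.1516 ≈ -2.31.
|E| > 1: demand is elastic over this range.

-2.31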